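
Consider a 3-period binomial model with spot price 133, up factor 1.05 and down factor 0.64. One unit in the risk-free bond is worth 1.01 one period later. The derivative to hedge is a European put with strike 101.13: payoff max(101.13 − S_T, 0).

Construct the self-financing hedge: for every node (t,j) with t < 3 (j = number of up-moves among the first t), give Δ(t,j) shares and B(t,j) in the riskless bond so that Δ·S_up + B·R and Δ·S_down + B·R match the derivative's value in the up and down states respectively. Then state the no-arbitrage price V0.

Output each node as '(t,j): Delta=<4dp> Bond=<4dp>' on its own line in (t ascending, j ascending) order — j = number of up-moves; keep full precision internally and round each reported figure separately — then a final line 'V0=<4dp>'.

The replicating-portfolio and risk-neutral prices coincide; use p* = (1.01−0.64)/(1.05−0.64) = 0.9024 for the latter.
At expiry t=3: V(3,0)=66.2648, V(3,1)=43.9294, V(3,2)=7.2852, V(3,3)=0.0000
(2,0): S=54.4768. Δ = (V_up−V_dn)/(S_up−S_dn) = (43.9294−66.2648)/(57.2006−34.8652) = -1.0000. V = [p*·43.9294 + (1−p*)·66.2648]/1.01 = 45.6519. B = V − Δ·S = 100.1287.
(2,1): S=89.3760. Δ = (V_up−V_dn)/(S_up−S_dn) = (7.2852−43.9294)/(93.8448−57.2006) = -1.0000. V = [p*·7.2852 + (1−p*)·43.9294]/1.01 = 10.7527. B = V − Δ·S = 100.1287.
(2,2): S=146.6325. Δ = (V_up−V_dn)/(S_up−S_dn) = (0.0000−7.2852)/(153.9641−93.8448) = -0.1212. V = [p*·0.0000 + (1−p*)·7.2852]/1.01 = 0.7037. B = V − Δ·S = 18.4725.
(1,0): S=85.1200. Δ = (V_up−V_dn)/(S_up−S_dn) = (10.7527−45.6519)/(89.3760−54.4768) = -1.0000. V = [p*·10.7527 + (1−p*)·45.6519]/1.01 = 14.0173. B = V − Δ·S = 99.1373.
(1,1): S=139.6500. Δ = (V_up−V_dn)/(S_up−S_dn) = (0.7037−10.7527)/(146.6325−89.3760) = -0.1755. V = [p*·0.7037 + (1−p*)·10.7527]/1.01 = 1.6674. B = V − Δ·S = 26.1772.
(0,0): S=133.0000. Δ = (V_up−V_dn)/(S_up−S_dn) = (1.6674−14.0173)/(139.6500−85.1200) = -0.2265. V = [p*·1.6674 + (1−p*)·14.0173]/1.01 = 2.8439. B = V − Δ·S = 32.9656.
Check: Δ(0,0)·S0 + B(0,0) = 2.8439 = V0.

(0,0): Delta=-0.2265 Bond=32.9656
(1,0): Delta=-1.0000 Bond=99.1373
(1,1): Delta=-0.1755 Bond=26.1772
(2,0): Delta=-1.0000 Bond=100.1287
(2,1): Delta=-1.0000 Bond=100.1287
(2,2): Delta=-0.1212 Bond=18.4725
V0=2.8439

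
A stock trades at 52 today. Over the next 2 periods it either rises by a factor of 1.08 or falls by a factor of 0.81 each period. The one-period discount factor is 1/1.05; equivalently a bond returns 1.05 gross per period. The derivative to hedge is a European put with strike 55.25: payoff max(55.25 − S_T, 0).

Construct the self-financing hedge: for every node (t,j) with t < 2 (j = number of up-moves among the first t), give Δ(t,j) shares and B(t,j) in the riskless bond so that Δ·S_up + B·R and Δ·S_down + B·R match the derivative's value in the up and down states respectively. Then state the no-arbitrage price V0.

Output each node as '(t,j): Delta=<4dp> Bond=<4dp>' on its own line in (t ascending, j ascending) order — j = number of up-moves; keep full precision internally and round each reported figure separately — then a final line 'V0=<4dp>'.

No-arbitrage ⇒ martingale measure with p* = (R−d)/(u−d) = 0.8889.
Payoff layer (t=2): V(2,0)=21.1328, V(2,1)=9.7604, V(2,2)=0.0000
  t=1,j=0: stock 42.1200 → up 45.4896 (V=9.7604), down 34.1172 (V=21.1328). Price 10.4990; hedge Δ=-1.0000, bond B=52.6190.
  t=1,j=1: stock 56.1600 → up 60.6528 (V=0.0000), down 45.4896 (V=9.7604). Price 1.0328; hedge Δ=-0.6437, bond B=37.1825.
  t=0,j=0: stock 52.0000 → up 56.1600 (V=1.0328), down 42.1200 (V=10.4990). Price 1.9854; hedge Δ=-0.6742, bond B=37.0454.
Each (Δ,B) replicates both successor values, so the strategy is self-financing and V0 is arbitrage-free.

(0,0): Delta=-0.6742 Bond=37.0454
(1,0): Delta=-1.0000 Bond=52.6190
(1,1): Delta=-0.6437 Bond=37.1825
V0=1.9854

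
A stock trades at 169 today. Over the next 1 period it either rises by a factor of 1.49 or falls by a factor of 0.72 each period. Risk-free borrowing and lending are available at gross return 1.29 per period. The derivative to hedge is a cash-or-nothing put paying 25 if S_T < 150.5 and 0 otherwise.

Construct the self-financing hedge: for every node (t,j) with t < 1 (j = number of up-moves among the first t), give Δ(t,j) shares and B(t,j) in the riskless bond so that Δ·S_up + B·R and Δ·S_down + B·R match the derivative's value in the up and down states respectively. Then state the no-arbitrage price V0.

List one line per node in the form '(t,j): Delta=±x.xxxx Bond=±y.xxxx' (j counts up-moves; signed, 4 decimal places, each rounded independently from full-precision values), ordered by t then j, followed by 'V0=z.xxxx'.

(0,0): Delta=-0.1921 Bond=37.5013
V0=5.0337

Under the risk-neutral measure, an up-move has probability p* = (R−d)/(u−d) = 0.7403 and values discount at R = 1.29.
Terminal payoffs: V(1,0)=25.0000, V(1,1)=0.0000
  t=0,j=0: stock 169.0000 → up 251.8100 (V=0.0000), down 121.6800 (V=25.0000). Price 5.0337; hedge Δ=-0.1921, bond B=37.5013.
Each (Δ,B) replicates both successor values, so the strategy is self-financing and V0 is arbitrage-free.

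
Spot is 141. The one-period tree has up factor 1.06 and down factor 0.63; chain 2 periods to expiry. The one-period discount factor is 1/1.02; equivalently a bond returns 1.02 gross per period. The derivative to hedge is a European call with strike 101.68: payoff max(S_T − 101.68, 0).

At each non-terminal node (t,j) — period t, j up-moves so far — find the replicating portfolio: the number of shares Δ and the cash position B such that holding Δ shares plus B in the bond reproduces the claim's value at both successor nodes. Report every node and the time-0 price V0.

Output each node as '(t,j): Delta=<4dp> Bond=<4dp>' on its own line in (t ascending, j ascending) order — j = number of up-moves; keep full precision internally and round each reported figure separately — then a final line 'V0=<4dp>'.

Since d<R<u, set p* = (R−d)/(u−d) = 0.9070; price each node as the discounted p*-expectation of its children.
Payoff layer (t=2): V(2,0)=0.0000, V(2,1)=0.0000, V(2,2)=56.7476
(1,0): S=88.8300. Δ = (V_up−V_dn)/(S_up−S_dn) = (0.0000−0.0000)/(94.1598−55.9629) = 0.0000. V = [p*·0.0000 + (1−p*)·0.0000]/1.02 = 0.0000. B = V − Δ·S = 0.0000.
(1,1): S=149.4600. Δ = (V_up−V_dn)/(S_up−S_dn) = (56.7476−0.0000)/(158.4276−94.1598) = 0.8830. V = [p*·56.7476 + (1−p*)·0.0000]/1.02 = 50.4596. B = V − Δ·S = -81.5116.
(0,0): S=141.0000. Δ = (V_up−V_dn)/(S_up−S_dn) = (50.4596−0.0000)/(149.4600−88.8300) = 0.8323. V = [p*·50.4596 + (1−p*)·0.0000]/1.02 = 44.8683. B = V − Δ·S = -72.4795.
Each (Δ,B) replicates both successor values, so the strategy is self-financing and V0 is arbitrage-free.

(0,0): Delta=0.8323 Bond=-72.4795
(1,0): Delta=0.0000 Bond=0.0000
(1,1): Delta=0.8830 Bond=-81.5116
V0=44.8683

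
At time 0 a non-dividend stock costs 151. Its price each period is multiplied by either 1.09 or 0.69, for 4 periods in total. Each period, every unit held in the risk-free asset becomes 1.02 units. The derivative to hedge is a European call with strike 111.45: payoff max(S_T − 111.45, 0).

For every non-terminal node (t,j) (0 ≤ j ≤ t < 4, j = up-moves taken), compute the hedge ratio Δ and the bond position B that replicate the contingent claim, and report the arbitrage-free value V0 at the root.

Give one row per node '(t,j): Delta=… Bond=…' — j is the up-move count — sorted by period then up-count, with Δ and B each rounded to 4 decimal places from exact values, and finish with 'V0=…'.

(0,0): Delta=0.8161 Bond=-71.1853
(1,0): Delta=0.3686 Bond=-25.9763
(1,1): Delta=0.8762 Bond=-82.5007
(2,0): Delta=0.0000 Bond=0.0000
(2,1): Delta=0.4180 Bond=-32.1162
(2,2): Delta=0.9378 Bond=-95.1884
(3,0): Delta=0.0000 Bond=0.0000
(3,1): Delta=0.0000 Bond=0.0000
(3,2): Delta=0.4742 Bond=-39.7073
(3,3): Delta=1.0000 Bond=-109.2647
V0=52.0501

Under the risk-neutral measure, an up-move has probability p* = (R−d)/(u−d) = 0.8250 and values discount at R = 1.02.
At expiry t=4: V(4,0)=0.0000, V(4,1)=0.0000, V(4,2)=0.0000, V(4,3)=23.4791, V(4,4)=101.6988
  t=3,j=0: stock 49.6049 → up 54.0693 (V=0.0000), down 34.2274 (V=0.0000). Price 0.0000; hedge Δ=0.0000, bond B=0.0000.
  t=3,j=1: stock 78.3613 → up 85.4138 (V=0.0000), down 54.0693 (V=0.0000). Price 0.0000; hedge Δ=0.0000, bond B=0.0000.
  t=3,j=2: stock 123.7881 → up 134.9291 (V=23.4791), down 85.4138 (V=0.0000). Price 18.9904; hedge Δ=0.4742, bond B=-39.7073.
  t=3,j=3: stock 195.5494 → up 213.1488 (V=101.6988), down 134.9291 (V=23.4791). Price 86.2847; hedge Δ=1.0000, bond B=-109.2647.
  t=2,j=0: stock 71.8911 → up 78.3613 (V=0.0000), down 49.6049 (V=0.0000). Price 0.0000; hedge Δ=0.0000, bond B=0.0000.
  t=2,j=1: stock 113.5671 → up 123.7881 (V=18.9904), down 78.3613 (V=0.0000). Price 15.3599; hedge Δ=0.4180, bond B=-32.1162.
  t=2,j=2: stock 179.4031 → up 195.5494 (V=86.2847), down 123.7881 (V=18.9904). Price 73.0472; hedge Δ=0.9378, bond B=-95.1884.
  t=1,j=0: stock 104.1900 → up 113.5671 (V=15.3599), down 71.8911 (V=0.0000). Price 12.4235; hedge Δ=0.3686, bond B=-25.9763.
  t=1,j=1: stock 164.5900 → up 179.4031 (V=73.0472), down 113.5671 (V=15.3599). Price 61.7176; hedge Δ=0.8762, bond B=-82.5007.
  t=0,j=0: stock 151.0000 → up 164.5900 (V=61.7176), down 104.1900 (V=12.4235). Price 52.0501; hedge Δ=0.8161, bond B=-71.1853.
Root portfolio cost Δ·151+B reproduces V0=52.0501.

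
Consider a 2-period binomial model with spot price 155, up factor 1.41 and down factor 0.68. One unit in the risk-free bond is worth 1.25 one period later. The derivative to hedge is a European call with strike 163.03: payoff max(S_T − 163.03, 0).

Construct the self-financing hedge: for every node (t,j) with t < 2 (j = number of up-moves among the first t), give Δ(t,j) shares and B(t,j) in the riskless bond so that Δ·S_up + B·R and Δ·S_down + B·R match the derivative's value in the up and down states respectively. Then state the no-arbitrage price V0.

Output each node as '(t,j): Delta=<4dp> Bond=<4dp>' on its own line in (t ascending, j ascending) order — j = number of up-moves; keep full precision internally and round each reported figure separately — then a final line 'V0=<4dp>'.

(0,0): Delta=0.8012 Bond=-67.5557
(1,0): Delta=0.0000 Bond=0.0000
(1,1): Delta=0.9096 Bond=-108.1483
V0=56.6275

No-arbitrage ⇒ martingale measure with p* = (R−d)/(u−d) = 0.7808.
Terminal values V(2,·): V(2,0)=0.0000, V(2,1)=0.0000, V(2,2)=145.1255
(1,0): S=105.4000. Δ = (V_up−V_dn)/(S_up−S_dn) = (0.0000−0.0000)/(148.6140−71.6720) = 0.0000. V = [p*·0.0000 + (1−p*)·0.0000]/1.25 = 0.0000. B = V − Δ·S = 0.0000.
(1,1): S=218.5500. Δ = (V_up−V_dn)/(S_up−S_dn) = (145.1255−0.0000)/(308.1555−148.6140) = 0.9096. V = [p*·145.1255 + (1−p*)·0.0000]/1.25 = 90.6537. B = V − Δ·S = -108.1483.
(0,0): S=155.0000. Δ = (V_up−V_dn)/(S_up−S_dn) = (90.6537−0.0000)/(218.5500−105.4000) = 0.8012. V = [p*·90.6537 + (1−p*)·0.0000]/1.25 = 56.6275. B = V − Δ·S = -67.5557.
Self-financing check: at every node Δ·S+B equals the discounted successor values.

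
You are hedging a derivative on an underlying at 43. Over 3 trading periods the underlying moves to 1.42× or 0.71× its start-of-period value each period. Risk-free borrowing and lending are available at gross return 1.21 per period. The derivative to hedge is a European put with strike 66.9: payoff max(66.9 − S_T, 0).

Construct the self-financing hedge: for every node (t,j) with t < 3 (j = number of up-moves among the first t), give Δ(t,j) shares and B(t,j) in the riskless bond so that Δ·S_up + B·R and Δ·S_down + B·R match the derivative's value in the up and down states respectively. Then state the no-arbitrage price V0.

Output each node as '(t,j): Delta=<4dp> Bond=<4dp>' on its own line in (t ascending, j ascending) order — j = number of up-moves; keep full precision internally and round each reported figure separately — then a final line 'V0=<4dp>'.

(0,0): Delta=-0.3762 Bond=22.0246
(1,0): Delta=-1.0000 Bond=45.6936
(1,1): Delta=-0.2452 Bond=18.6514
(2,0): Delta=-1.0000 Bond=55.2893
(2,1): Delta=-1.0000 Bond=55.2893
(2,2): Delta=-0.0867 Bond=8.8253
V0=5.8469

The replicating-portfolio and risk-neutral prices coincide; use p* = (1.21−0.71)/(1.42−0.71) = 0.7042 for the latter.
Payoff layer (t=3): V(3,0)=51.5098, V(3,1)=36.1197, V(3,2)=5.3393, V(3,3)=0.0000
(2,0): S=21.6763. Δ = (V_up−V_dn)/(S_up−S_dn) = (36.1197−51.5098)/(30.7803−15.3902) = -1.0000. V = [p*·36.1197 + (1−p*)·51.5098]/1.21 = 33.6130. B = V − Δ·S = 55.2893.
(2,1): S=43.3526. Δ = (V_up−V_dn)/(S_up−S_dn) = (5.3393−36.1197)/(61.5607−30.7803) = -1.0000. V = [p*·5.3393 + (1−p*)·36.1197]/1.21 = 11.9367. B = V − Δ·S = 55.2893.
(2,2): S=86.7052. Δ = (V_up−V_dn)/(S_up−S_dn) = (0.0000−5.3393)/(123.1214−61.5607) = -0.0867. V = [p*·0.0000 + (1−p*)·5.3393]/1.21 = 1.3052. B = V − Δ·S = 8.8253.
(1,0): S=30.5300. Δ = (V_up−V_dn)/(S_up−S_dn) = (11.9367−33.6130)/(43.3526−21.6763) = -1.0000. V = [p*·11.9367 + (1−p*)·33.6130]/1.21 = 15.1636. B = V − Δ·S = 45.6936.
(1,1): S=61.0600. Δ = (V_up−V_dn)/(S_up−S_dn) = (1.3052−11.9367)/(86.7052−43.3526) = -0.2452. V = [p*·1.3052 + (1−p*)·11.9367]/1.21 = 3.6774. B = V − Δ·S = 18.6514.
(0,0): S=43.0000. Δ = (V_up−V_dn)/(S_up−S_dn) = (3.6774−15.1636)/(61.0600−30.5300) = -0.3762. V = [p*·3.6774 + (1−p*)·15.1636]/1.21 = 5.8469. B = V − Δ·S = 22.0246.
The time-0 hedge costs 5.8469, which is the no-arbitrage price.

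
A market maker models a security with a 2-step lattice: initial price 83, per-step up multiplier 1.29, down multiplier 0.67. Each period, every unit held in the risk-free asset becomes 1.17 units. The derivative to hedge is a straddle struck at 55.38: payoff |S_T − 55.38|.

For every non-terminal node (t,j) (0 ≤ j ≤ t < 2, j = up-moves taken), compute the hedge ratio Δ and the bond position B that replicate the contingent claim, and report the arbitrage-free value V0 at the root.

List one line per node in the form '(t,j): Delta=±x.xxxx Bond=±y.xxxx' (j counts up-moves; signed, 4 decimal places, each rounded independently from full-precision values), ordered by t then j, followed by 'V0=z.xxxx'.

(0,0): Delta=0.8835 Bond=-29.7939
(1,0): Delta=-0.0512 Bond=17.1179
(1,1): Delta=1.0000 Bond=-47.3333
V0=43.5360

Under the risk-neutral measure, an up-move has probability p* = (R−d)/(u−d) = 0.8065 and values discount at R = 1.17.
At expiry t=2: V(2,0)=18.1213, V(2,1)=16.3569, V(2,2)=82.7403
  t=1,j=0: stock 55.6100 → up 71.7369 (V=16.3569), down 37.2587 (V=18.1213). Price 14.2721; hedge Δ=-0.0512, bond B=17.1179.
  t=1,j=1: stock 107.0700 → up 138.1203 (V=82.7403), down 71.7369 (V=16.3569). Price 59.7367; hedge Δ=1.0000, bond B=-47.3333.
  t=0,j=0: stock 83.0000 → up 107.0700 (V=59.7367), down 55.6100 (V=14.2721). Price 43.5360; hedge Δ=0.8835, bond B=-29.7939.
Self-financing check: at every node Δ·S+B equals the discounted successor values.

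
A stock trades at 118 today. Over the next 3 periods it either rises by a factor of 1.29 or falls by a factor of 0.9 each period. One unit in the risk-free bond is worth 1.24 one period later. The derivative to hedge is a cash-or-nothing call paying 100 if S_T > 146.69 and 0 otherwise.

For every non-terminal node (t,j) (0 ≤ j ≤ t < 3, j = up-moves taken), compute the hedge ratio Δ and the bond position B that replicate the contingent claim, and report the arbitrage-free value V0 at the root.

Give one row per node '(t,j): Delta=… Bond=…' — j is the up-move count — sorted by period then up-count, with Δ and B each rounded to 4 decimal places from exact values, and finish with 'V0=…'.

The replicating-portfolio and risk-neutral prices coincide; use p* = (1.24−0.9)/(1.29−0.9) = 0.8718 for the latter.
Payoff layer (t=3): V(3,0)=0.0000, V(3,1)=0.0000, V(3,2)=100.0000, V(3,3)=100.0000
  t=2,j=0: stock 95.5800 → up 123.2982 (V=0.0000), down 86.0220 (V=0.0000). Price 0.0000; hedge Δ=0.0000, bond B=0.0000.
  t=2,j=1: stock 136.9980 → up 176.7274 (V=100.0000), down 123.2982 (V=0.0000). Price 70.3060; hedge Δ=1.8716, bond B=-186.1042.
  t=2,j=2: stock 196.3638 → up 253.3093 (V=100.0000), down 176.7274 (V=100.0000). Price 80.6452; hedge Δ=0.0000, bond B=80.6452.
  t=1,j=0: stock 106.2000 → up 136.9980 (V=70.3060), down 95.5800 (V=0.0000). Price 49.4294; hedge Δ=1.6975, bond B=-130.8425.
  t=1,j=1: stock 152.2200 → up 196.3638 (V=80.6452), down 136.9980 (V=70.3060). Price 63.9674; hedge Δ=0.1742, bond B=37.4569.
  t=0,j=0: stock 118.0000 → up 152.2200 (V=63.9674), down 106.2000 (V=49.4294). Price 50.0835; hedge Δ=0.3159, bond B=12.8065.
Self-financing check: at every node Δ·S+B equals the discounted successor values.

(0,0): Delta=0.3159 Bond=12.8065
(1,0): Delta=1.6975 Bond=-130.8425
(1,1): Delta=0.1742 Bond=37.4569
(2,0): Delta=0.0000 Bond=0.0000
(2,1): Delta=1.8716 Bond=-186.1042
(2,2): Delta=0.0000 Bond=80.6452
V0=50.0835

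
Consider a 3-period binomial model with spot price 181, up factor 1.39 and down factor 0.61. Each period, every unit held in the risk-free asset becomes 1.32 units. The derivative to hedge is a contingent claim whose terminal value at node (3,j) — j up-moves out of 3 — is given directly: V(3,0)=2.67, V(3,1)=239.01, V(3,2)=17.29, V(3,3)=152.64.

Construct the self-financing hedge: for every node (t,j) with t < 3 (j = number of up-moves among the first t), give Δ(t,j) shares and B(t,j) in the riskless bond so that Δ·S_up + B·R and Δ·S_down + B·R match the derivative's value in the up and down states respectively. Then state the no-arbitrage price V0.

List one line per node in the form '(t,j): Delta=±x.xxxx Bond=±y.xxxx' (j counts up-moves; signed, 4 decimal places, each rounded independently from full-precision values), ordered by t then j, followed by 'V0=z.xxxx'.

The replicating-portfolio and risk-neutral prices coincide; use p* = (1.32−0.61)/(1.39−0.61) = 0.9103 for the latter.
Payoff layer (t=3): V(3,0)=2.6700, V(3,1)=239.0100, V(3,2)=17.2900, V(3,3)=152.6400
  t=2,j=0: stock 67.3501 → up 93.6166 (V=239.0100), down 41.0836 (V=2.6700). Price 165.0000; hedge Δ=4.4989, bond B=-138.0000.
  t=2,j=1: stock 153.4699 → up 213.3232 (V=17.2900), down 93.6166 (V=239.0100). Price 28.1727; hedge Δ=-1.8522, bond B=312.4291.
  t=2,j=2: stock 349.7101 → up 486.0970 (V=152.6400), down 213.3232 (V=17.2900). Price 106.4342; hedge Δ=0.4962, bond B=-67.0914.
  t=1,j=0: stock 110.4100 → up 153.4699 (V=28.1727), down 67.3501 (V=165.0000). Price 30.6455; hedge Δ=-1.5888, bond B=206.0651.
  t=1,j=1: stock 251.5900 → up 349.7101 (V=106.4342), down 153.4699 (V=28.1727). Price 75.3112; hedge Δ=0.3988, bond B=-25.0241.
  t=0,j=0: stock 181.0000 → up 251.5900 (V=75.3112), down 110.4100 (V=30.6455). Price 54.0172; hedge Δ=0.3164, bond B=-3.2465.
The time-0 hedge costs 54.0172, which is the no-arbitrage price.

(0,0): Delta=0.3164 Bond=-3.2465
(1,0): Delta=-1.5888 Bond=206.0651
(1,1): Delta=0.3988 Bond=-25.0241
(2,0): Delta=4.4989 Bond=-138.0000
(2,1): Delta=-1.8522 Bond=312.4291
(2,2): Delta=0.4962 Bond=-67.0914
V0=54.0172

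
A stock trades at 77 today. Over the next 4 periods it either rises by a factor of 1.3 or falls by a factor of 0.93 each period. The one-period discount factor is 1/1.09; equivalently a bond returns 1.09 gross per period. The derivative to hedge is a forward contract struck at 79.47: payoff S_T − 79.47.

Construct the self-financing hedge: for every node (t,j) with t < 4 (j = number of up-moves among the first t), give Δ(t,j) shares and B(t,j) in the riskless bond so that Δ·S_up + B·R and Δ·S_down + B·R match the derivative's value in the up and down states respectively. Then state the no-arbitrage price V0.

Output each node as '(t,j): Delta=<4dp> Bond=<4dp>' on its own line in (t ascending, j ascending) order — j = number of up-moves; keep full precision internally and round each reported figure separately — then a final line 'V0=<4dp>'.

The replicating-portfolio and risk-neutral prices coincide; use p* = (1.09−0.93)/(1.3−0.93) = 0.4324 for the latter.
Payoff layer (t=4): V(4,0)=-21.8700, V(4,1)=1.0461, V(4,2)=33.0794, V(4,3)=77.8572, V(4,4)=140.4497
Node (3,0) S=61.9355: V=(p*·1.0461+(1−p*)·-21.8700)/1.09=-10.9728; Δ=(1.0461−-21.8700)/(80.5161−57.6000)=1.0000; B=V−Δ·S=-72.9083
Node (3,1) S=86.5765: V=(p*·33.0794+(1−p*)·1.0461)/1.09=13.6682; Δ=(33.0794−1.0461)/(112.5494−80.5161)=1.0000; B=V−Δ·S=-72.9083
Node (3,2) S=121.0209: V=(p*·77.8572+(1−p*)·33.0794)/1.09=48.1126; Δ=(77.8572−33.0794)/(157.3272−112.5494)=1.0000; B=V−Δ·S=-72.9083
Node (3,3) S=169.1690: V=(p*·140.4497+(1−p*)·77.8572)/1.09=96.2607; Δ=(140.4497−77.8572)/(219.9197−157.3272)=1.0000; B=V−Δ·S=-72.9083
Node (2,0) S=66.5973: V=(p*·13.6682+(1−p*)·-10.9728)/1.09=-0.2910; Δ=(13.6682−-10.9728)/(86.5765−61.9355)=1.0000; B=V−Δ·S=-66.8883
Node (2,1) S=93.0930: V=(p*·48.1126+(1−p*)·13.6682)/1.09=26.2047; Δ=(48.1126−13.6682)/(121.0209−86.5765)=1.0000; B=V−Δ·S=-66.8883
Node (2,2) S=130.1300: V=(p*·96.2607+(1−p*)·48.1126)/1.09=63.2417; Δ=(96.2607−48.1126)/(169.1690−121.0209)=1.0000; B=V−Δ·S=-66.8883
Node (1,0) S=71.6100: V=(p*·26.2047+(1−p*)·-0.2910)/1.09=10.2446; Δ=(26.2047−-0.2910)/(93.0930−66.5973)=1.0000; B=V−Δ·S=-61.3654
Node (1,1) S=100.1000: V=(p*·63.2417+(1−p*)·26.2047)/1.09=38.7346; Δ=(63.2417−26.2047)/(130.1300−93.0930)=1.0000; B=V−Δ·S=-61.3654
Node (0,0) S=77.0000: V=(p*·38.7346+(1−p*)·10.2446)/1.09=20.7014; Δ=(38.7346−10.2446)/(100.1000−71.6100)=1.0000; B=V−Δ·S=-56.2986
The time-0 hedge costs 20.7014, which is the no-arbitrage price.

(0,0): Delta=1.0000 Bond=-56.2986
(1,0): Delta=1.0000 Bond=-61.3654
(1,1): Delta=1.0000 Bond=-61.3654
(2,0): Delta=1.0000 Bond=-66.8883
(2,1): Delta=1.0000 Bond=-66.8883
(2,2): Delta=1.0000 Bond=-66.8883
(3,0): Delta=1.0000 Bond=-72.9083
(3,1): Delta=1.0000 Bond=-72.9083
(3,2): Delta=1.0000 Bond=-72.9083
(3,3): Delta=1.0000 Bond=-72.9083
V0=20.7014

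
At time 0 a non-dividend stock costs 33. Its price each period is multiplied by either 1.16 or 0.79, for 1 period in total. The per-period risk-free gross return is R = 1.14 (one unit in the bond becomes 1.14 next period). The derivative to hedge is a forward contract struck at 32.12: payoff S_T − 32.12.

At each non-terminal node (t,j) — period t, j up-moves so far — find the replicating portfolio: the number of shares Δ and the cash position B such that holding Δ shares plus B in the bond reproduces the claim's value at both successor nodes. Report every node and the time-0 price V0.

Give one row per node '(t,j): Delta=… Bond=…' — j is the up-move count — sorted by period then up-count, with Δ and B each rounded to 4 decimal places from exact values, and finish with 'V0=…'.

(0,0): Delta=1.0000 Bond=-28.1754
V0=4.8246

Under the risk-neutral measure, an up-move has probability p* = (R−d)/(u−d) = 0.9459 and values discount at R = 1.14.
Terminal values V(1,·): V(1,0)=-6.0500, V(1,1)=6.1600
(0,0): S=33.0000. Δ = (V_up−V_dn)/(S_up−S_dn) = (6.1600−-6.0500)/(38.2800−26.0700) = 1.0000. V = [p*·6.1600 + (1−p*)·-6.0500]/1.14 = 4.8246. B = V − Δ·S = -28.1754.
Root portfolio cost Δ·33+B reproduces V0=4.8246.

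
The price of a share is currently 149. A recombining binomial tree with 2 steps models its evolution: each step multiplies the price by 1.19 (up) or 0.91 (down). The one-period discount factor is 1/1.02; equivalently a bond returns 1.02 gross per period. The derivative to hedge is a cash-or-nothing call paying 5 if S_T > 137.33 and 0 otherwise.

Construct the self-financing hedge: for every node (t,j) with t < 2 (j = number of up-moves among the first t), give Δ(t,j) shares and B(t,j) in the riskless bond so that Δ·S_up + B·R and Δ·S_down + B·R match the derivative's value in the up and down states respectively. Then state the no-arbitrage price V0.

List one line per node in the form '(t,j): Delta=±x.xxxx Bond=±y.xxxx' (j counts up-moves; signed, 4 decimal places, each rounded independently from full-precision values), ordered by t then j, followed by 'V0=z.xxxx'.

Under the risk-neutral measure, an up-move has probability p* = (R−d)/(u−d) = 0.3929 and values discount at R = 1.02.
At expiry t=2: V(2,0)=0.0000, V(2,1)=5.0000, V(2,2)=5.0000
Node (1,0) S=135.5900: V=(p*·5.0000+(1−p*)·0.0000)/1.02=1.9258; Δ=(5.0000−0.0000)/(161.3521−123.3869)=0.1317; B=V−Δ·S=-15.9314
Node (1,1) S=177.3100: V=(p*·5.0000+(1−p*)·5.0000)/1.02=4.9020; Δ=(5.0000−5.0000)/(210.9989−161.3521)=0.0000; B=V−Δ·S=4.9020
Node (0,0) S=149.0000: V=(p*·4.9020+(1−p*)·1.9258)/1.02=3.0343; Δ=(4.9020−1.9258)/(177.3100−135.5900)=0.0713; B=V−Δ·S=-7.5949
Check: Δ(0,0)·S0 + B(0,0) = 3.0343 = V0.

(0,0): Delta=0.0713 Bond=-7.5949
(1,0): Delta=0.1317 Bond=-15.9314
(1,1): Delta=0.0000 Bond=4.9020
V0=3.0343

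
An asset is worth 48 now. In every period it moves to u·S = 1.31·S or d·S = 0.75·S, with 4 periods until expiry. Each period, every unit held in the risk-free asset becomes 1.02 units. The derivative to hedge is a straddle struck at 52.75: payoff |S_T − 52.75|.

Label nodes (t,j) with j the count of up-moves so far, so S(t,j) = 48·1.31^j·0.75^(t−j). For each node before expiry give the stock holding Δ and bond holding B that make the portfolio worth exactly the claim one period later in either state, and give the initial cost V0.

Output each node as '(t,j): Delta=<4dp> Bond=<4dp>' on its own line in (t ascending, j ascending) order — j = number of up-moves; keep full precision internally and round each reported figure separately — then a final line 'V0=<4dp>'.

(0,0): Delta=0.1884 Bond=12.6237
(1,0): Delta=-0.3753 Bond=33.1721
(1,1): Delta=0.5351 Bond=-8.9232
(2,0): Delta=-1.0000 Bond=50.7017
(2,1): Delta=0.0088 Bond=15.7201
(2,2): Delta=0.8588 Bond=-35.7620
(3,0): Delta=-1.0000 Bond=51.7157
(3,1): Delta=-1.0000 Bond=51.7157
(3,2): Delta=0.6291 Bond=-22.2898
(3,3): Delta=1.0000 Bond=-51.7157
V0=21.6691

Under the risk-neutral measure, an up-move has probability p* = (R−d)/(u−d) = 0.4821 and values discount at R = 1.02.
Terminal values V(4,·): V(4,0)=37.5625, V(4,1)=26.2225, V(4,2)=6.4153, V(4,3)=28.1813, V(4,4)=88.6100
Node (3,0) S=20.2500: V=(p*·26.2225+(1−p*)·37.5625)/1.02=31.4657; Δ=(26.2225−37.5625)/(26.5275−15.1875)=-1.0000; B=V−Δ·S=51.7157
Node (3,1) S=35.3700: V=(p*·6.4153+(1−p*)·26.2225)/1.02=16.3457; Δ=(6.4153−26.2225)/(46.3347−26.5275)=-1.0000; B=V−Δ·S=51.7157
Node (3,2) S=61.7796: V=(p*·28.1813+(1−p*)·6.4153)/1.02=16.5780; Δ=(28.1813−6.4153)/(80.9313−46.3347)=0.6291; B=V−Δ·S=-22.2898
Node (3,3) S=107.9084: V=(p*·88.6100+(1−p*)·28.1813)/1.02=56.1927; Δ=(88.6100−28.1813)/(141.3600−80.9313)=1.0000; B=V−Δ·S=-51.7157
Node (2,0) S=27.0000: V=(p*·16.3457+(1−p*)·31.4657)/1.02=23.7017; Δ=(16.3457−31.4657)/(35.3700−20.2500)=-1.0000; B=V−Δ·S=50.7017
Node (2,1) S=47.1600: V=(p*·16.5780+(1−p*)·16.3457)/1.02=16.1350; Δ=(16.5780−16.3457)/(61.7796−35.3700)=0.0088; B=V−Δ·S=15.7201
Node (2,2) S=82.3728: V=(p*·56.1927+(1−p*)·16.5780)/1.02=34.9784; Δ=(56.1927−16.5780)/(107.9084−61.7796)=0.8588; B=V−Δ·S=-35.7620
Node (1,0) S=36.0000: V=(p*·16.1350+(1−p*)·23.7017)/1.02=19.6602; Δ=(16.1350−23.7017)/(47.1600−27.0000)=-0.3753; B=V−Δ·S=33.1721
Node (1,1) S=62.8800: V=(p*·34.9784+(1−p*)·16.1350)/1.02=24.7257; Δ=(34.9784−16.1350)/(82.3728−47.1600)=0.5351; B=V−Δ·S=-8.9232
Node (0,0) S=48.0000: V=(p*·24.7257+(1−p*)·19.6602)/1.02=21.6691; Δ=(24.7257−19.6602)/(62.8800−36.0000)=0.1884; B=V−Δ·S=12.6237
The time-0 hedge costs 21.6691, which is the no-arbitrage price.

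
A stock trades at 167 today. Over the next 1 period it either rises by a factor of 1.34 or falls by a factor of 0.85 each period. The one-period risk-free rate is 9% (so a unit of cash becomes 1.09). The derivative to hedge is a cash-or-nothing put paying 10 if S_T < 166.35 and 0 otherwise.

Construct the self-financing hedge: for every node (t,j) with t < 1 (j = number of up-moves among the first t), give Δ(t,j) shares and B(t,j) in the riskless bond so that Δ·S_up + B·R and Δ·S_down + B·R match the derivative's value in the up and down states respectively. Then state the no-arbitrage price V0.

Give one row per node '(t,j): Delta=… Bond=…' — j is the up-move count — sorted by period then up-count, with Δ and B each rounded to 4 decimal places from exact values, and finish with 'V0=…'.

No-arbitrage ⇒ martingale measure with p* = (R−d)/(u−d) = 0.4898.
Terminal values V(1,·): V(1,0)=10.0000, V(1,1)=0.0000
  t=0,j=0: stock 167.0000 → up 223.7800 (V=0.0000), down 141.9500 (V=10.0000). Price 4.6808; hedge Δ=-0.1222, bond B=25.0889.
Root portfolio cost Δ·167+B reproduces V0=4.6808.

(0,0): Delta=-0.1222 Bond=25.0889
V0=4.6808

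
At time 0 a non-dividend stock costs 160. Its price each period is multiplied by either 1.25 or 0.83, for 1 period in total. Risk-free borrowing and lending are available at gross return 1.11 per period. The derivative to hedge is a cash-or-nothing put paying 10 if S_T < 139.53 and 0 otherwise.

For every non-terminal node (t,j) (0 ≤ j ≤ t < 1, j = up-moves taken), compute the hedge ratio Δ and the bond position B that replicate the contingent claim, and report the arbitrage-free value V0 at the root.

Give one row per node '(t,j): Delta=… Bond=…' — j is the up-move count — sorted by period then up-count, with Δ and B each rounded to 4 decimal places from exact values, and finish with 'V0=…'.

Under the risk-neutral measure, an up-move has probability p* = (R−d)/(u−d) = 0.6667 and values discount at R = 1.11.
Terminal values V(1,·): V(1,0)=10.0000, V(1,1)=0.0000
(0,0): S=160.0000. Δ = (V_up−V_dn)/(S_up−S_dn) = (0.0000−10.0000)/(200.0000−132.8000) = -0.1488. V = [p*·0.0000 + (1−p*)·10.0000]/1.11 = 3.0030. B = V − Δ·S = 26.8125.
Root portfolio cost Δ·160+B reproduces V0=3.0030.

(0,0): Delta=-0.1488 Bond=26.8125
V0=3.0030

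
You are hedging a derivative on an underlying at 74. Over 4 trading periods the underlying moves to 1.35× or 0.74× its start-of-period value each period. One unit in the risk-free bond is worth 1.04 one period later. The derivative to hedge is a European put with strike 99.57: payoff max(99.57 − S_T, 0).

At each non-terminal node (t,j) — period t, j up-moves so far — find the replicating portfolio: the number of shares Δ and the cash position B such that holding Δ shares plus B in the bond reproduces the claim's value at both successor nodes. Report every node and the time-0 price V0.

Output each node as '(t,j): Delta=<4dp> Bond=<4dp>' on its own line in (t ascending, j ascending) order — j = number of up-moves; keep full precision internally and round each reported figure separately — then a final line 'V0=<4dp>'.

(0,0): Delta=-0.4845 Bond=61.5436
(1,0): Delta=-0.7646 Bond=79.3460
(1,1): Delta=-0.3258 Bond=48.1534
(2,0): Delta=-1.0000 Bond=92.0581
(2,1): Delta=-0.6313 Bond=72.6636
(2,2): Delta=-0.1528 Bond=26.7427
(3,0): Delta=-1.0000 Bond=95.7404
(3,1): Delta=-1.0000 Bond=95.7404
(3,2): Delta=-0.4224 Bond=54.7276
(3,3): Delta=0.0000 Bond=0.0000
V0=25.6924

The replicating-portfolio and risk-neutral prices coincide; use p* = (1.04−0.74)/(1.35−0.74) = 0.4918 for the latter.
Terminal payoffs: V(4,0)=77.3799, V(4,1)=59.0881, V(4,2)=25.7179, V(4,3)=0.0000, V(4,4)=0.0000
  t=3,j=0: stock 29.9866 → up 40.4819 (V=59.0881), down 22.1901 (V=77.3799). Price 65.7538; hedge Δ=-1.0000, bond B=95.7404.
  t=3,j=1: stock 54.7052 → up 73.8521 (V=25.7179), down 40.4819 (V=59.0881). Price 41.0351; hedge Δ=-1.0000, bond B=95.7404.
  t=3,j=2: stock 99.8001 → up 134.7301 (V=0.0000), down 73.8521 (V=25.7179). Price 12.5671; hedge Δ=-0.4224, bond B=54.7276.
  t=3,j=3: stock 182.0678 → up 245.7915 (V=0.0000), down 134.7301 (V=0.0000). Price 0.0000; hedge Δ=0.0000, bond B=0.0000.
  t=2,j=0: stock 40.5224 → up 54.7052 (V=41.0351), down 29.9866 (V=65.7538). Price 51.5357; hedge Δ=-1.0000, bond B=92.0581.
  t=2,j=1: stock 73.9260 → up 99.8001 (V=12.5671), down 54.7052 (V=41.0351). Price 25.9947; hedge Δ=-0.6313, bond B=72.6636.
  t=2,j=2: stock 134.8650 → up 182.0678 (V=0.0000), down 99.8001 (V=12.5671). Price 6.1409; hedge Δ=-0.1528, bond B=26.7427.
  t=1,j=0: stock 54.7600 → up 73.9260 (V=25.9947), down 40.5224 (V=51.5357). Price 37.4755; hedge Δ=-0.7646, bond B=79.3460.
  t=1,j=1: stock 99.9000 → up 134.8650 (V=6.1409), down 73.9260 (V=25.9947). Price 15.6063; hedge Δ=-0.3258, bond B=48.1534.
  t=0,j=0: stock 74.0000 → up 99.9000 (V=15.6063), down 54.7600 (V=37.4755). Price 25.6924; hedge Δ=-0.4845, bond B=61.5436.
Each (Δ,B) replicates both successor values, so the strategy is self-financing and V0 is arbitrage-free.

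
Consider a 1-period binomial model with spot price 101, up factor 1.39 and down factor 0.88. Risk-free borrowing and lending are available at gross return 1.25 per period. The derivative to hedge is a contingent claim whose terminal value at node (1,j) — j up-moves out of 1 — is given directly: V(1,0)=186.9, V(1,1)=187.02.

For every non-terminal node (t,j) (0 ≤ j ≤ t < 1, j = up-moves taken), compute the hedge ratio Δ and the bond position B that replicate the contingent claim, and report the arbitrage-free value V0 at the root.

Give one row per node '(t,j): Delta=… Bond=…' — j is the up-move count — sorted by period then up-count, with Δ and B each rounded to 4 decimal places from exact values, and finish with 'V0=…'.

Since d<R<u, set p* = (R−d)/(u−d) = 0.7255; price each node as the discounted p*-expectation of its children.
Terminal values V(1,·): V(1,0)=186.9000, V(1,1)=187.0200
(0,0): S=101.0000. Δ = (V_up−V_dn)/(S_up−S_dn) = (187.0200−186.9000)/(140.3900−88.8800) = 0.0023. V = [p*·187.0200 + (1−p*)·186.9000]/1.25 = 149.5896. B = V − Δ·S = 149.3544.
Check: Δ(0,0)·S0 + B(0,0) = 149.5896 = V0.

(0,0): Delta=0.0023 Bond=149.3544
V0=149.5896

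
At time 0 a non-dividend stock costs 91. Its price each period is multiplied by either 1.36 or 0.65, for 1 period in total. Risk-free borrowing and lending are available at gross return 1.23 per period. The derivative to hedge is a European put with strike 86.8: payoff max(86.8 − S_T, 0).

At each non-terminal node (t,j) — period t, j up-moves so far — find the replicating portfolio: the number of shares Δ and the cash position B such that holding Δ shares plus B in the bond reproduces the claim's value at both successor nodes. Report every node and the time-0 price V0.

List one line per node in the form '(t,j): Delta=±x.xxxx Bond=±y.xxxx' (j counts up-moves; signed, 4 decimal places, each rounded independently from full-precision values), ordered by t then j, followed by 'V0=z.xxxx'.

Since d<R<u, set p* = (R−d)/(u−d) = 0.8169; price each node as the discounted p*-expectation of its children.
Terminal values V(1,·): V(1,0)=27.6500, V(1,1)=0.0000
Node (0,0) S=91.0000: V=(p*·0.0000+(1−p*)·27.6500)/1.23=4.1160; Δ=(0.0000−27.6500)/(123.7600−59.1500)=-0.4280; B=V−Δ·S=43.0597
Each (Δ,B) replicates both successor values, so the strategy is self-financing and V0 is arbitrage-free.

(0,0): Delta=-0.4280 Bond=43.0597
V0=4.1160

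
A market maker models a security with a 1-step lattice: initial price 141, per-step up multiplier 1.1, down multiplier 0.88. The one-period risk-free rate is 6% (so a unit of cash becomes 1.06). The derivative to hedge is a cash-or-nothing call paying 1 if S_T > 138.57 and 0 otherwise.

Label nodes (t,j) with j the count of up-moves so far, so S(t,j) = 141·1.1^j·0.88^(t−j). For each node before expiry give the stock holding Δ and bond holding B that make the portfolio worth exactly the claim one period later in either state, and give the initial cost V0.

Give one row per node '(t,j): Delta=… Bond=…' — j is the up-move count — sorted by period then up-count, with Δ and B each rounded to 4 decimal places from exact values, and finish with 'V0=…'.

(0,0): Delta=0.0322 Bond=-3.7736
V0=0.7719

Risk-neutral probability p* = (R−d)/(u−d) = (1.06−0.88)/(1.1−0.88) = 0.8182.
Terminal values V(1,·): V(1,0)=0.0000, V(1,1)=1.0000
  t=0,j=0: stock 141.0000 → up 155.1000 (V=1.0000), down 124.0800 (V=0.0000). Price 0.7719; hedge Δ=0.0322, bond B=-3.7736.
Root portfolio cost Δ·141+B reproduces V0=0.7719.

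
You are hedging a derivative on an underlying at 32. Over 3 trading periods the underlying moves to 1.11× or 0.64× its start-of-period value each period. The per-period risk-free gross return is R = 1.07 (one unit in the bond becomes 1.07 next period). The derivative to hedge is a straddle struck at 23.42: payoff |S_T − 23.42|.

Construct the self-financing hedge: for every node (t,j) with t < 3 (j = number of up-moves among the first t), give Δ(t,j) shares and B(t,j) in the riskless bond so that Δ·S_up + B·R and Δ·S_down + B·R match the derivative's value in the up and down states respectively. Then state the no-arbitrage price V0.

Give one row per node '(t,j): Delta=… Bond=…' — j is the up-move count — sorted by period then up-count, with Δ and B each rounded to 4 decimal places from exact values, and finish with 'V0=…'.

(0,0): Delta=0.8344 Bond=-13.5143
(1,0): Delta=-0.6778 Bond=16.5094
(1,1): Delta=0.9155 Bond=-17.3412
(2,0): Delta=-1.0000 Bond=21.8879
(2,1): Delta=-0.6606 Bond=17.2723
(2,2): Delta=1.0000 Bond=-21.8879
V0=13.1853

Under the risk-neutral measure, an up-move has probability p* = (R−d)/(u−d) = 0.9149 and values discount at R = 1.07.
Payoff layer (t=3): V(3,0)=15.0314, V(3,1)=8.8710, V(3,2)=1.8134, V(3,3)=20.3442
  t=2,j=0: stock 13.1072 → up 14.5490 (V=8.8710), down 8.3886 (V=15.0314). Price 8.7807; hedge Δ=-1.0000, bond B=21.8879.
  t=2,j=1: stock 22.7328 → up 25.2334 (V=1.8134), down 14.5490 (V=8.8710). Price 2.2561; hedge Δ=-0.6606, bond B=17.2723.
  t=2,j=2: stock 39.4272 → up 43.7642 (V=20.3442), down 25.2334 (V=1.8134). Price 17.5393; hedge Δ=1.0000, bond B=-21.8879.
  t=1,j=0: stock 20.4800 → up 22.7328 (V=2.2561), down 13.1072 (V=8.7807). Price 2.6275; hedge Δ=-0.6778, bond B=16.5094.
  t=1,j=1: stock 35.5200 → up 39.4272 (V=17.5393), down 22.7328 (V=2.2561). Price 15.1763; hedge Δ=0.9155, bond B=-17.3412.
  t=0,j=0: stock 32.0000 → up 35.5200 (V=15.1763), down 20.4800 (V=2.6275). Price 13.1853; hedge Δ=0.8344, bond B=-13.5143.
Self-financing check: at every node Δ·S+B equals the discounted successor values.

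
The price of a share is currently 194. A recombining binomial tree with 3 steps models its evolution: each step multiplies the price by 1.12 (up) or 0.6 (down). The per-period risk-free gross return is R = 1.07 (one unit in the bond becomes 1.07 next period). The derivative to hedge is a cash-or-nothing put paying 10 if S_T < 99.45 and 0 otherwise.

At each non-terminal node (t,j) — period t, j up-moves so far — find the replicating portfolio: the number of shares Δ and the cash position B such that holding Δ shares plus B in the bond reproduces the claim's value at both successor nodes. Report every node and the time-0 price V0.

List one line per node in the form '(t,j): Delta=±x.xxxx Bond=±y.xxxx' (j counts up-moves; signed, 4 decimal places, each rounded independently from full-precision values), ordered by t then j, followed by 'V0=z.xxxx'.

Under the risk-neutral measure, an up-move has probability p* = (R−d)/(u−d) = 0.9038 and values discount at R = 1.07.
At expiry t=3: V(3,0)=10.0000, V(3,1)=10.0000, V(3,2)=0.0000, V(3,3)=0.0000
Node (2,0) S=69.8400: V=(p*·10.0000+(1−p*)·10.0000)/1.07=9.3458; Δ=(10.0000−10.0000)/(78.2208−41.9040)=0.0000; B=V−Δ·S=9.3458
Node (2,1) S=130.3680: V=(p*·0.0000+(1−p*)·10.0000)/1.07=0.8986; Δ=(0.0000−10.0000)/(146.0122−78.2208)=-0.1475; B=V−Δ·S=20.1294
Node (2,2) S=243.3536: V=(p*·0.0000+(1−p*)·0.0000)/1.07=0.0000; Δ=(0.0000−0.0000)/(272.5560−146.0122)=0.0000; B=V−Δ·S=0.0000
Node (1,0) S=116.4000: V=(p*·0.8986+(1−p*)·9.3458)/1.07=1.5989; Δ=(0.8986−9.3458)/(130.3680−69.8400)=-0.1396; B=V−Δ·S=17.8435
Node (1,1) S=217.2800: V=(p*·0.0000+(1−p*)·0.8986)/1.07=0.0808; Δ=(0.0000−0.8986)/(243.3536−130.3680)=-0.0080; B=V−Δ·S=1.8089
Node (0,0) S=194.0000: V=(p*·0.0808+(1−p*)·1.5989)/1.07=0.2119; Δ=(0.0808−1.5989)/(217.2800−116.4000)=-0.0150; B=V−Δ·S=3.1315
Self-financing check: at every node Δ·S+B equals the discounted successor values.

(0,0): Delta=-0.0150 Bond=3.1315
(1,0): Delta=-0.1396 Bond=17.8435
(1,1): Delta=-0.0080 Bond=1.8089
(2,0): Delta=0.0000 Bond=9.3458
(2,1): Delta=-0.1475 Bond=20.1294
(2,2): Delta=0.0000 Bond=0.0000
V0=0.2119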